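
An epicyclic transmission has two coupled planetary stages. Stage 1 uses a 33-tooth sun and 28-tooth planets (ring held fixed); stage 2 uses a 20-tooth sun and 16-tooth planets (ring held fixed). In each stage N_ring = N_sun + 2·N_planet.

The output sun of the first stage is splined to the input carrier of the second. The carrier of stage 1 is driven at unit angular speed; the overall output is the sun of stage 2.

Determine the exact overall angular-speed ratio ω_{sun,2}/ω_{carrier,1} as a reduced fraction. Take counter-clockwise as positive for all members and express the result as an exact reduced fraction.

Stage 1: N_ring = 33 + 2·28 = 89
Stage 1: 33(ω_s−ω_c) = −89(ω_r−ω_c),  ω_r=0, ω_c=1
Stage 1: ω_s = 1 − (89/33)(0−1) = 122/33
  ⇒ ω_s¹/ω_c¹ = 122/33
Stage 2: N_ring = 20 + 2·16 = 52
Stage 2: 20(ω_s−ω_c) = −52(ω_r−ω_c),  ω_r=0, ω_c=1
Stage 2: ω_s = 1 − (52/20)(0−1) = 18/5
  ⇒ ω_s²/ω_c² = 18/5
Coupling ω_c² = ω_s¹ ⇒ overall = 122/33 × 18/5 = 732/55

732/55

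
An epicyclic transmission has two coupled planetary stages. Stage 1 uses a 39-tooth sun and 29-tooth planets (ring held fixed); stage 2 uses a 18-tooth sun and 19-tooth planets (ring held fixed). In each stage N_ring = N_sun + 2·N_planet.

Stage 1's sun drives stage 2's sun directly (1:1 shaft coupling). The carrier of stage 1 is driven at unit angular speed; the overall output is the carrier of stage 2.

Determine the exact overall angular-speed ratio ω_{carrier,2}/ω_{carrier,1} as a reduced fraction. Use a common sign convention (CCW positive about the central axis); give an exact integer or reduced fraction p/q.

408/481

Stage 1: N_ring = 39 + 2·29 = 97
Stage 1: 39(ω_s−ω_c) = −97(ω_r−ω_c),  ω_r=0, ω_c=1
Stage 1: ω_s = 1 − (97/39)(0−1) = 136/39
  ⇒ ω_s¹/ω_c¹ = 136/39
Stage 2: N_ring = 18 + 2·19 = 56
Stage 2: 18(ω_s−ω_c) = −56(ω_r−ω_c),  ω_r=0, ω_s=1
Stage 2: 18(1−ω_c) = −56(0−ω_c)  ⇒  74ω_c = 18  ⇒  ω_c = 9/37
  ⇒ ω_c²/ω_s² = 9/37
Coupling ω_s² = ω_s¹ ⇒ overall = 136/39 × 9/37 = 408/481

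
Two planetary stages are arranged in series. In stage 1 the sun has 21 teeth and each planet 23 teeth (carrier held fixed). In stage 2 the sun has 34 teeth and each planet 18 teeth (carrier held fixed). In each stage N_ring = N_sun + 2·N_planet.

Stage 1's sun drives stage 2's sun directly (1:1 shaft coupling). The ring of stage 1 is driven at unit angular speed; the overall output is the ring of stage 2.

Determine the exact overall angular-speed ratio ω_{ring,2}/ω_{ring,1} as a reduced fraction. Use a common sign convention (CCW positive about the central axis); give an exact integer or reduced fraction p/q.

Stage 1: N_ring = 21 + 2·23 = 67
Stage 1: 21(ω_s−ω_c) = −67(ω_r−ω_c),  ω_c=0, ω_r=1
Stage 1: ω_s = 0 − (67/21)(1−0) = -67/21
  ⇒ ω_s¹/ω_r¹ = -67/21
Stage 2: N_ring = 34 + 2·18 = 70
Stage 2: 34(ω_s−ω_c) = −70(ω_r−ω_c),  ω_c=0, ω_s=1
Stage 2: ω_r = 0 − (34/70)(1−0) = -17/35
  ⇒ ω_r²/ω_s² = -17/35
Coupling ω_s² = ω_s¹ ⇒ overall = -67/21 × -17/35 = 1139/735

1139/735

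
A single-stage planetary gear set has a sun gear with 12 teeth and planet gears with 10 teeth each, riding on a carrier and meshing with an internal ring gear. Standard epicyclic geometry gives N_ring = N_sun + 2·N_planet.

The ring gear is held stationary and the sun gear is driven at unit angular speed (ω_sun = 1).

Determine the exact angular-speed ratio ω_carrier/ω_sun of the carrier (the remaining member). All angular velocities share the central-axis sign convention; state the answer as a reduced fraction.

3/11

N_ring = 12 + 2·10 = 32
12(ω_s−ω_c) = −32(ω_r−ω_c),  ω_r=0, ω_s=1
12(1−ω_c) = −32(0−ω_c)  ⇒  44ω_c = 12  ⇒  ω_c = 3/11
ω_c/ω_s = 3/11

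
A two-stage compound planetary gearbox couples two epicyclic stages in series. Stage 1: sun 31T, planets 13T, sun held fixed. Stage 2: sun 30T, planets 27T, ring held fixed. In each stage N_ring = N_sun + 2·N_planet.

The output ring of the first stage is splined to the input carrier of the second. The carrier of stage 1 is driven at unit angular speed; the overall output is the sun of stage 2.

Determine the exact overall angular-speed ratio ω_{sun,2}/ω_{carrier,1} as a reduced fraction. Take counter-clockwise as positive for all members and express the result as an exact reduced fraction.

Stage 1: N_ring = 31 + 2·13 = 57
Stage 1: 31(ω_s−ω_c) = −57(ω_r−ω_c),  ω_s=0, ω_c=1
Stage 1: ω_r = 1 − (31/57)(0−1) = 88/57
  ⇒ ω_r¹/ω_c¹ = 88/57
Stage 2: N_ring = 30 + 2·27 = 84
Stage 2: 30(ω_s−ω_c) = −84(ω_r−ω_c),  ω_r=0, ω_c=1
Stage 2: ω_s = 1 − (84/30)(0−1) = 19/5
  ⇒ ω_s²/ω_c² = 19/5
Coupling ω_c² = ω_r¹ ⇒ overall = 88/57 × 19/5 = 88/15

88/15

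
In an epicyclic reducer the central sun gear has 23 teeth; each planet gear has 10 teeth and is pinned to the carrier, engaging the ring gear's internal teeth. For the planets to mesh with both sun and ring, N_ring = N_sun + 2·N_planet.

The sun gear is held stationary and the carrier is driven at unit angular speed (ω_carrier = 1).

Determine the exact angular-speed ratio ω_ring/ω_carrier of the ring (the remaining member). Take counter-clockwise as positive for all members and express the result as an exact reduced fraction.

N_ring = 23 + 2·10 = 43
23(ω_s−ω_c) = −43(ω_r−ω_c),  ω_s=0, ω_c=1
ω_r = 1 − (23/43)(0−1) = 66/43
ω_r/ω_c = 66/43

66/43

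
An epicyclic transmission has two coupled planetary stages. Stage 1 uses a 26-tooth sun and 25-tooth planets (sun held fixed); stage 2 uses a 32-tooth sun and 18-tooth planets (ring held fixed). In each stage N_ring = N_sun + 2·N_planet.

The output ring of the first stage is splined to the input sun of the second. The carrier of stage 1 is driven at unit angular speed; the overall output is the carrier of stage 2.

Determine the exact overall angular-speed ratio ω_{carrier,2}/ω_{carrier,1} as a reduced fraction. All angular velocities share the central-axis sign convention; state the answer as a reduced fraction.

Stage 1: N_ring = 26 + 2·25 = 76
Stage 1: 26(ω_s−ω_c) = −76(ω_r−ω_c),  ω_s=0, ω_c=1
Stage 1: ω_r = 1 − (26/76)(0−1) = 51/38
  ⇒ ω_r¹/ω_c¹ = 51/38
Stage 2: N_ring = 32 + 2·18 = 68
Stage 2: 32(ω_s−ω_c) = −68(ω_r−ω_c),  ω_r=0, ω_s=1
Stage 2: 32(1−ω_c) = −68(0−ω_c)  ⇒  100ω_c = 32  ⇒  ω_c = 8/25
  ⇒ ω_c²/ω_s² = 8/25
Coupling ω_s² = ω_r¹ ⇒ overall = 51/38 × 8/25 = 204/475

204/475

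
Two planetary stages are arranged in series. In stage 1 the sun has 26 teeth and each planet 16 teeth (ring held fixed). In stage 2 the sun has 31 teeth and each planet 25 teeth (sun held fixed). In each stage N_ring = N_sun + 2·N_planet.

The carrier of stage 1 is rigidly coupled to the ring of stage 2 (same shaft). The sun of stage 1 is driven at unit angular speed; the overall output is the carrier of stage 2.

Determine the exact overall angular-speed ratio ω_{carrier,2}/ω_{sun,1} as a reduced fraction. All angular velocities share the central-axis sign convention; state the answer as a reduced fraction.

351/1568

Stage 1: N_ring = 26 + 2·16 = 58
Stage 1: 26(ω_s−ω_c) = −58(ω_r−ω_c),  ω_r=0, ω_s=1
Stage 1: 26(1−ω_c) = −58(0−ω_c)  ⇒  84ω_c = 26  ⇒  ω_c = 13/42
  ⇒ ω_c¹/ω_s¹ = 13/42
Stage 2: N_ring = 31 + 2·25 = 81
Stage 2: 31(ω_s−ω_c) = −81(ω_r−ω_c),  ω_s=0, ω_r=1
Stage 2: 31(0−ω_c) = −81(1−ω_c)  ⇒  112ω_c = 81  ⇒  ω_c = 81/112
  ⇒ ω_c²/ω_r² = 81/112
Coupling ω_r² = ω_c¹ ⇒ overall = 13/42 × 81/112 = 351/1568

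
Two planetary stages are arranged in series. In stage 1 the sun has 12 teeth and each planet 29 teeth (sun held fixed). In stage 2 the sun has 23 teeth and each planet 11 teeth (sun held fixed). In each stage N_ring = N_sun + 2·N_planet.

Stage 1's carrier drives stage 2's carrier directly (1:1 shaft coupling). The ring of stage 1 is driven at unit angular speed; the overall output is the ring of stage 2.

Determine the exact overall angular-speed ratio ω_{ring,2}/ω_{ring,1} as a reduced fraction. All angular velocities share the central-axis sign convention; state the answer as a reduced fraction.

476/369

Stage 1: N_ring = 12 + 2·29 = 70
Stage 1: 12(ω_s−ω_c) = −70(ω_r−ω_c),  ω_s=0, ω_r=1
Stage 1: 12(0−ω_c) = −70(1−ω_c)  ⇒  82ω_c = 70  ⇒  ω_c = 35/41
  ⇒ ω_c¹/ω_r¹ = 35/41
Stage 2: N_ring = 23 + 2·11 = 45
Stage 2: 23(ω_s−ω_c) = −45(ω_r−ω_c),  ω_s=0, ω_c=1
Stage 2: ω_r = 1 − (23/45)(0−1) = 68/45
  ⇒ ω_r²/ω_c² = 68/45
Coupling ω_c² = ω_c¹ ⇒ overall = 35/41 × 68/45 = 476/369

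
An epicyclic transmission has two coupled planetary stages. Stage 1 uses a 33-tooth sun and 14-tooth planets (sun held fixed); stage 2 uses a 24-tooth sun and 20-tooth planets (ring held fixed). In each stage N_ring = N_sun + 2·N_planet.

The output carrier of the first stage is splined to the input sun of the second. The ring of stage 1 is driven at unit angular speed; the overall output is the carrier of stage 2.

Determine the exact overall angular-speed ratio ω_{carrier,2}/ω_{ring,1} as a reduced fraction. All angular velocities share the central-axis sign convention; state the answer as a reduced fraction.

183/1034

Stage 1: N_ring = 33 + 2·14 = 61
Stage 1: 33(ω_s−ω_c) = −61(ω_r−ω_c),  ω_s=0, ω_r=1
Stage 1: 33(0−ω_c) = −61(1−ω_c)  ⇒  94ω_c = 61  ⇒  ω_c = 61/94
  ⇒ ω_c¹/ω_r¹ = 61/94
Stage 2: N_ring = 24 + 2·20 = 64
Stage 2: 24(ω_s−ω_c) = −64(ω_r−ω_c),  ω_r=0, ω_s=1
Stage 2: 24(1−ω_c) = −64(0−ω_c)  ⇒  88ω_c = 24  ⇒  ω_c = 3/11
  ⇒ ω_c²/ω_s² = 3/11
Coupling ω_s² = ω_c¹ ⇒ overall = 61/94 × 3/11 = 183/1034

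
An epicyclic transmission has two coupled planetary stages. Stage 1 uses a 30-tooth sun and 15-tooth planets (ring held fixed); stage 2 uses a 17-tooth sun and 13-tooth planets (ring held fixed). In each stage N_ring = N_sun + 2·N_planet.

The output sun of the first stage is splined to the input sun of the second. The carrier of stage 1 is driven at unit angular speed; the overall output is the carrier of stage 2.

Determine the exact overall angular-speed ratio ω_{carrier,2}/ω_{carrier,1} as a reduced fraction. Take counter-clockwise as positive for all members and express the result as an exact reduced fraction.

Stage 1: N_ring = 30 + 2·15 = 60
Stage 1: 30(ω_s−ω_c) = −60(ω_r−ω_c),  ω_r=0, ω_c=1
Stage 1: ω_s = 1 − (60/30)(0−1) = 3
  ⇒ ω_s¹/ω_c¹ = 3
Stage 2: N_ring = 17 + 2·13 = 43
Stage 2: 17(ω_s−ω_c) = −43(ω_r−ω_c),  ω_r=0, ω_s=1
Stage 2: 17(1−ω_c) = −43(0−ω_c)  ⇒  60ω_c = 17  ⇒  ω_c = 17/60
  ⇒ ω_c²/ω_s² = 17/60
Coupling ω_s² = ω_s¹ ⇒ overall = 3 × 17/60 = 17/20

17/20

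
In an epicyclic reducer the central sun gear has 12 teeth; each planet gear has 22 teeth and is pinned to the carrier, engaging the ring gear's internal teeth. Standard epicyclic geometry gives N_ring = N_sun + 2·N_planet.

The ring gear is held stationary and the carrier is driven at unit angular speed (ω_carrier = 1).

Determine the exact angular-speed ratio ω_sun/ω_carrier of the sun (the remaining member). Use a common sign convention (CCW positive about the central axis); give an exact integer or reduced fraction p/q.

17/3

N_ring = 12 + 2·22 = 56
12(ω_s−ω_c) = −56(ω_r−ω_c),  ω_r=0, ω_c=1
ω_s = 1 − (56/12)(0−1) = 17/3
ω_s/ω_c = 17/3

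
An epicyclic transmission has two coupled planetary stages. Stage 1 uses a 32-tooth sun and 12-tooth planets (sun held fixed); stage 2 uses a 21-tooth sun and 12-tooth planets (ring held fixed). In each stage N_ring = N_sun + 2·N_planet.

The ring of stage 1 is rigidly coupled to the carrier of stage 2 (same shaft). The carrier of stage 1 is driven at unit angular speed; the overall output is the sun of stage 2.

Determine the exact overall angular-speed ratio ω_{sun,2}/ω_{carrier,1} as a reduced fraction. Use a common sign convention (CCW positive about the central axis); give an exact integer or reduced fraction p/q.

242/49

Stage 1: N_ring = 32 + 2·12 = 56
Stage 1: 32(ω_s−ω_c) = −56(ω_r−ω_c),  ω_s=0, ω_c=1
Stage 1: ω_r = 1 − (32/56)(0−1) = 11/7
  ⇒ ω_r¹/ω_c¹ = 11/7
Stage 2: N_ring = 21 + 2·12 = 45
Stage 2: 21(ω_s−ω_c) = −45(ω_r−ω_c),  ω_r=0, ω_c=1
Stage 2: ω_s = 1 − (45/21)(0−1) = 22/7
  ⇒ ω_s²/ω_c² = 22/7
Coupling ω_c² = ω_r¹ ⇒ overall = 11/7 × 22/7 = 242/49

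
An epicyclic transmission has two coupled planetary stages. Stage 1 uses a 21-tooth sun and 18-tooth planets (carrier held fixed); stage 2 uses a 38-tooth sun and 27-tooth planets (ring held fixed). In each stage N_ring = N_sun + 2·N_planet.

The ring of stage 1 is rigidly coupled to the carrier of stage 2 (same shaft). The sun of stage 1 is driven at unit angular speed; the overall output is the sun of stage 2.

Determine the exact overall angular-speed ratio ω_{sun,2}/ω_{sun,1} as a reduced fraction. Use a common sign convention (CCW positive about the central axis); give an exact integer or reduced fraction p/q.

-455/361

Stage 1: N_ring = 21 + 2·18 = 57
Stage 1: 21(ω_s−ω_c) = −57(ω_r−ω_c),  ω_c=0, ω_s=1
Stage 1: ω_r = 0 − (21/57)(1−0) = -7/19
  ⇒ ω_r¹/ω_s¹ = -7/19
Stage 2: N_ring = 38 + 2·27 = 92
Stage 2: 38(ω_s−ω_c) = −92(ω_r−ω_c),  ω_r=0, ω_c=1
Stage 2: ω_s = 1 − (92/38)(0−1) = 65/19
  ⇒ ω_s²/ω_c² = 65/19
Coupling ω_c² = ω_r¹ ⇒ overall = -7/19 × 65/19 = -455/361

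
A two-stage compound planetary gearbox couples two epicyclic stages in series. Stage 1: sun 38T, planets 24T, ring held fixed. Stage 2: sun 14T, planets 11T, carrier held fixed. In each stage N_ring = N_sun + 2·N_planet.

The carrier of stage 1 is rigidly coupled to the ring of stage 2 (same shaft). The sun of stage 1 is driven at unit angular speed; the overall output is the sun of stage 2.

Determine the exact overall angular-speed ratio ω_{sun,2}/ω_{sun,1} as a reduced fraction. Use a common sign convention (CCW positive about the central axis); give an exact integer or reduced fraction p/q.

-171/217

Stage 1: N_ring = 38 + 2·24 = 86
Stage 1: 38(ω_s−ω_c) = −86(ω_r−ω_c),  ω_r=0, ω_s=1
Stage 1: 38(1−ω_c) = −86(0−ω_c)  ⇒  124ω_c = 38  ⇒  ω_c = 19/62
  ⇒ ω_c¹/ω_s¹ = 19/62
Stage 2: N_ring = 14 + 2·11 = 36
Stage 2: 14(ω_s−ω_c) = −36(ω_r−ω_c),  ω_c=0, ω_r=1
Stage 2: ω_s = 0 − (36/14)(1−0) = -18/7
  ⇒ ω_s²/ω_r² = -18/7
Coupling ω_r² = ω_c¹ ⇒ overall = 19/62 × -18/7 = -171/217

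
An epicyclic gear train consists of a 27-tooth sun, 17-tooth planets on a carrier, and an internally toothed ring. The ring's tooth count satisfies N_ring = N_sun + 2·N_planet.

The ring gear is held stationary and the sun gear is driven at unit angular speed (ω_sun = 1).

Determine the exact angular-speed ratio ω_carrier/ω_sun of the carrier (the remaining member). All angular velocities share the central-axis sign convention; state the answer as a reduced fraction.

N_ring = 27 + 2·17 = 61
27(ω_s−ω_c) = −61(ω_r−ω_c),  ω_r=0, ω_s=1
27(1−ω_c) = −61(0−ω_c)  ⇒  88ω_c = 27  ⇒  ω_c = 27/88
ω_c/ω_s = 27/88

27/88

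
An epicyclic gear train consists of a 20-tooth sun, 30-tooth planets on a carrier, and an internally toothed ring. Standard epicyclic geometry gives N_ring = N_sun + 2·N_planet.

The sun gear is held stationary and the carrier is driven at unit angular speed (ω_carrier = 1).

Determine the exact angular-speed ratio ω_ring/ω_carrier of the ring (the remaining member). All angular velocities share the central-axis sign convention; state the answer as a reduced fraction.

N_ring = 20 + 2·30 = 80
20(ω_s−ω_c) = −80(ω_r−ω_c),  ω_s=0, ω_c=1
ω_r = 1 − (20/80)(0−1) = 5/4
ω_r/ω_c = 5/4

5/4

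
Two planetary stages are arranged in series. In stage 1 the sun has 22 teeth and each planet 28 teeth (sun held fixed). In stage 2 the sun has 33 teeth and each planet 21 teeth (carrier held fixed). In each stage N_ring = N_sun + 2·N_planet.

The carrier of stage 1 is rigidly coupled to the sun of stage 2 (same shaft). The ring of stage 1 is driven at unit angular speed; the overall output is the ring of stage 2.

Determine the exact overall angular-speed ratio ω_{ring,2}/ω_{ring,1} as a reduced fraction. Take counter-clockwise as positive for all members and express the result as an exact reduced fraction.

-429/1250

Stage 1: N_ring = 22 + 2·28 = 78
Stage 1: 22(ω_s−ω_c) = −78(ω_r−ω_c),  ω_s=0, ω_r=1
Stage 1: 22(0−ω_c) = −78(1−ω_c)  ⇒  100ω_c = 78  ⇒  ω_c = 39/50
  ⇒ ω_c¹/ω_r¹ = 39/50
Stage 2: N_ring = 33 + 2·21 = 75
Stage 2: 33(ω_s−ω_c) = −75(ω_r−ω_c),  ω_c=0, ω_s=1
Stage 2: ω_r = 0 − (33/75)(1−0) = -11/25
  ⇒ ω_r²/ω_s² = -11/25
Coupling ω_s² = ω_c¹ ⇒ overall = 39/50 × -11/25 = -429/1250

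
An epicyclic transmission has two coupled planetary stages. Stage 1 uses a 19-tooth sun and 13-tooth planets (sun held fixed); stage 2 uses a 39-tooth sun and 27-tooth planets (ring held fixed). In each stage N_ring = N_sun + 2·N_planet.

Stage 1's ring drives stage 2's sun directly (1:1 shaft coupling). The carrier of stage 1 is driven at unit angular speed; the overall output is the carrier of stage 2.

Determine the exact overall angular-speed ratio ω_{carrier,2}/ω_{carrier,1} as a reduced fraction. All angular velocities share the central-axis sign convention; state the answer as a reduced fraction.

208/495

Stage 1: N_ring = 19 + 2·13 = 45
Stage 1: 19(ω_s−ω_c) = −45(ω_r−ω_c),  ω_s=0, ω_c=1
Stage 1: ω_r = 1 − (19/45)(0−1) = 64/45
  ⇒ ω_r¹/ω_c¹ = 64/45
Stage 2: N_ring = 39 + 2·27 = 93
Stage 2: 39(ω_s−ω_c) = −93(ω_r−ω_c),  ω_r=0, ω_s=1
Stage 2: 39(1−ω_c) = −93(0−ω_c)  ⇒  132ω_c = 39  ⇒  ω_c = 13/44
  ⇒ ω_c²/ω_s² = 13/44
Coupling ω_s² = ω_r¹ ⇒ overall = 64/45 × 13/44 = 208/495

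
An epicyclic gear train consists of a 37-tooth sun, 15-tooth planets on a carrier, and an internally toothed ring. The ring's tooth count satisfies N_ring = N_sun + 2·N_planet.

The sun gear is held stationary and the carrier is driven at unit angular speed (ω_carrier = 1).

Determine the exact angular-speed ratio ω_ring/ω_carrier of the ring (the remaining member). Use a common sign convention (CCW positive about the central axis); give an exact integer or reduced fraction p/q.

104/67

N_ring = 37 + 2·15 = 67
37(ω_s−ω_c) = −67(ω_r−ω_c),  ω_s=0, ω_c=1
ω_r = 1 − (37/67)(0−1) = 104/67
ω_r/ω_c = 104/67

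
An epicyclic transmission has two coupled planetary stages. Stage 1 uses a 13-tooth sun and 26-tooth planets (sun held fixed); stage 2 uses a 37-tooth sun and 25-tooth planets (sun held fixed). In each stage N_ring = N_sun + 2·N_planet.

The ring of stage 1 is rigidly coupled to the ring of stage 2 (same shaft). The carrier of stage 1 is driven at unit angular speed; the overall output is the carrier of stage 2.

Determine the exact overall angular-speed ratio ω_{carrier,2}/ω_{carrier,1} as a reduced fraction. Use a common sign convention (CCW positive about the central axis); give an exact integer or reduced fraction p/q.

Stage 1: N_ring = 13 + 2·26 = 65
Stage 1: 13(ω_s−ω_c) = −65(ω_r−ω_c),  ω_s=0, ω_c=1
Stage 1: ω_r = 1 − (13/65)(0−1) = 6/5
  ⇒ ω_r¹/ω_c¹ = 6/5
Stage 2: N_ring = 37 + 2·25 = 87
Stage 2: 37(ω_s−ω_c) = −87(ω_r−ω_c),  ω_s=0, ω_r=1
Stage 2: 37(0−ω_c) = −87(1−ω_c)  ⇒  124ω_c = 87  ⇒  ω_c = 87/124
  ⇒ ω_c²/ω_r² = 87/124
Coupling ω_r² = ω_r¹ ⇒ overall = 6/5 × 87/124 = 261/310

261/310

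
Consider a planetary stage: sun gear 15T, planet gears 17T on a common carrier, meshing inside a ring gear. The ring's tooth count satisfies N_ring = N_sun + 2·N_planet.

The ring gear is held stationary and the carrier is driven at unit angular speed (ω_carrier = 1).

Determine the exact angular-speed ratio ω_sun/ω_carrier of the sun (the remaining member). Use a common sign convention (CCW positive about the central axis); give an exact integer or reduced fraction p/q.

64/15

N_ring = 15 + 2·17 = 49
15(ω_s−ω_c) = −49(ω_r−ω_c),  ω_r=0, ω_c=1
ω_s = 1 − (49/15)(0−1) = 64/15
ω_s/ω_c = 64/15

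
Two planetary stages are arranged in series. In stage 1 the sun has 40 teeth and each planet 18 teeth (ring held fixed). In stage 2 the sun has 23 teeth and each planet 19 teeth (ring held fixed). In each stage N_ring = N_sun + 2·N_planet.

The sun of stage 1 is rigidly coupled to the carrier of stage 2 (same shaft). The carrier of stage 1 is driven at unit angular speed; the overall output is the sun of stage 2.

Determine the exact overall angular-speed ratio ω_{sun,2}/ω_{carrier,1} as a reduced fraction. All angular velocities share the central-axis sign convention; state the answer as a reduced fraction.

Stage 1: N_ring = 40 + 2·18 = 76
Stage 1: 40(ω_s−ω_c) = −76(ω_r−ω_c),  ω_r=0, ω_c=1
Stage 1: ω_s = 1 − (76/40)(0−1) = 29/10
  ⇒ ω_s¹/ω_c¹ = 29/10
Stage 2: N_ring = 23 + 2·19 = 61
Stage 2: 23(ω_s−ω_c) = −61(ω_r−ω_c),  ω_r=0, ω_c=1
Stage 2: ω_s = 1 − (61/23)(0−1) = 84/23
  ⇒ ω_s²/ω_c² = 84/23
Coupling ω_c² = ω_s¹ ⇒ overall = 29/10 × 84/23 = 1218/115

1218/115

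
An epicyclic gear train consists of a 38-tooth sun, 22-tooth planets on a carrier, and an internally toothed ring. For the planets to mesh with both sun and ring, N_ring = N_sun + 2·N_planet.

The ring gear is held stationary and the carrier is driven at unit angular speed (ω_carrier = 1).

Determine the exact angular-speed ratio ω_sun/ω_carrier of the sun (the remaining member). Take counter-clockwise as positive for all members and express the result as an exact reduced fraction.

60/19

N_ring = 38 + 2·22 = 82
38(ω_s−ω_c) = −82(ω_r−ω_c),  ω_r=0, ω_c=1
ω_s = 1 − (82/38)(0−1) = 60/19
ω_s/ω_c = 60/19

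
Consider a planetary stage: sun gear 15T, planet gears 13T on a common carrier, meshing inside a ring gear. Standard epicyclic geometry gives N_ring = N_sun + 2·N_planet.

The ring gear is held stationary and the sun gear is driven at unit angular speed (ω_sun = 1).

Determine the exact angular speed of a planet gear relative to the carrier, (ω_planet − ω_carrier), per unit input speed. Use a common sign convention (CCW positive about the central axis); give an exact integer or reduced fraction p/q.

-615/728

N_ring = 15 + 2·13 = 41
15(ω_s−ω_c) = −41(ω_r−ω_c),  ω_r=0, ω_s=1
15(1−ω_c) = −41(0−ω_c)  ⇒  56ω_c = 15  ⇒  ω_c = 15/56
sun–planet: 15·(1−15/56) = −13·(ω_p−ω_c)  ⇒  ω_p−ω_c = −(15/13)·(41/56) = -615/728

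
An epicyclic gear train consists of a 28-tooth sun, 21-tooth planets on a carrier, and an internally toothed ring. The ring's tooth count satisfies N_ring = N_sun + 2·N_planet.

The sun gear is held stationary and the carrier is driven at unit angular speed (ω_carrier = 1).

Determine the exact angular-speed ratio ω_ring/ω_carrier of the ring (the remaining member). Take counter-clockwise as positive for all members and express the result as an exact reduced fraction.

N_ring = 28 + 2·21 = 70
28(ω_s−ω_c) = −70(ω_r−ω_c),  ω_s=0, ω_c=1
ω_r = 1 − (28/70)(0−1) = 7/5
ω_r/ω_c = 7/5

7/5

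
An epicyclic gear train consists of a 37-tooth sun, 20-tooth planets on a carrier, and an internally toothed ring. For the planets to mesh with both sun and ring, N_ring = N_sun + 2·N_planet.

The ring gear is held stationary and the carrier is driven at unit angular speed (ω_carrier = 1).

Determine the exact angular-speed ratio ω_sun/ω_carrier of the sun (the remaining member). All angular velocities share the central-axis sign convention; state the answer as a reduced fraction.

N_ring = 37 + 2·20 = 77
37(ω_s−ω_c) = −77(ω_r−ω_c),  ω_r=0, ω_c=1
ω_s = 1 − (77/37)(0−1) = 114/37
ω_s/ω_c = 114/37

114/37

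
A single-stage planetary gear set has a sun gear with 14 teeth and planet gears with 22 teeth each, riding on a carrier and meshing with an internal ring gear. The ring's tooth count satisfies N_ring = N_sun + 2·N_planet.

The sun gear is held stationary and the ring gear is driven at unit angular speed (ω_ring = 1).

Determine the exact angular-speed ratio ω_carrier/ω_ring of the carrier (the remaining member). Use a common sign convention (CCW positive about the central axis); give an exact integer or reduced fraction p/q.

N_ring = 14 + 2·22 = 58
14(ω_s−ω_c) = −58(ω_r−ω_c),  ω_s=0, ω_r=1
14(0−ω_c) = −58(1−ω_c)  ⇒  72ω_c = 58  ⇒  ω_c = 29/36
ω_c/ω_r = 29/36

29/36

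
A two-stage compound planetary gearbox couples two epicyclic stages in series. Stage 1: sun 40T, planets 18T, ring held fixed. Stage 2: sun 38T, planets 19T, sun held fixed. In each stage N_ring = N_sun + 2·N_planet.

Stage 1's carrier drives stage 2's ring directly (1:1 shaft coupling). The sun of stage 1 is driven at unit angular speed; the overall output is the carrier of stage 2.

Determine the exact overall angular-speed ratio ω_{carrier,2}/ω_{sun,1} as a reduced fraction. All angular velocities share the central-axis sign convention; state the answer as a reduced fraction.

20/87

Stage 1: N_ring = 40 + 2·18 = 76
Stage 1: 40(ω_s−ω_c) = −76(ω_r−ω_c),  ω_r=0, ω_s=1
Stage 1: 40(1−ω_c) = −76(0−ω_c)  ⇒  116ω_c = 40  ⇒  ω_c = 10/29
  ⇒ ω_c¹/ω_s¹ = 10/29
Stage 2: N_ring = 38 + 2·19 = 76
Stage 2: 38(ω_s−ω_c) = −76(ω_r−ω_c),  ω_s=0, ω_r=1
Stage 2: 38(0−ω_c) = −76(1−ω_c)  ⇒  114ω_c = 76  ⇒  ω_c = 2/3
  ⇒ ω_c²/ω_r² = 2/3
Coupling ω_r² = ω_c¹ ⇒ overall = 10/29 × 2/3 = 20/87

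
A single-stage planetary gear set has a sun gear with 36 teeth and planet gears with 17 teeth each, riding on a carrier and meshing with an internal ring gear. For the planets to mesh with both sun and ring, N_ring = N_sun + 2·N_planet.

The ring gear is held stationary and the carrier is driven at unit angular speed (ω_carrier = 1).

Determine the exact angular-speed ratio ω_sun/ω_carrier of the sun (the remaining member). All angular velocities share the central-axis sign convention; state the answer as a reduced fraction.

N_ring = 36 + 2·17 = 70
36(ω_s−ω_c) = −70(ω_r−ω_c),  ω_r=0, ω_c=1
ω_s = 1 − (70/36)(0−1) = 53/18
ω_s/ω_c = 53/18

53/18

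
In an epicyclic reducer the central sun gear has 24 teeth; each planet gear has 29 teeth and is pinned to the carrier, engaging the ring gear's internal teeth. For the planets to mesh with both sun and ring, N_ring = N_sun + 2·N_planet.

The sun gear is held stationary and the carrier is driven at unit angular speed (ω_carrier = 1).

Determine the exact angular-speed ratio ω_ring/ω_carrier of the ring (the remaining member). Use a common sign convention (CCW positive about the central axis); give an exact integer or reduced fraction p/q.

N_ring = 24 + 2·29 = 82
24(ω_s−ω_c) = −82(ω_r−ω_c),  ω_s=0, ω_c=1
ω_r = 1 − (24/82)(0−1) = 53/41
ω_r/ω_c = 53/41

53/41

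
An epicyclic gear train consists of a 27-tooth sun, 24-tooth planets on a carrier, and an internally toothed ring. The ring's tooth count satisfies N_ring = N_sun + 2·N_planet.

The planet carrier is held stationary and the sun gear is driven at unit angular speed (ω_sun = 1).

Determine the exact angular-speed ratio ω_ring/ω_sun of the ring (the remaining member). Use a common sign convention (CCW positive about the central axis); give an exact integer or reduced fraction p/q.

N_ring = 27 + 2·24 = 75
27(ω_s−ω_c) = −75(ω_r−ω_c),  ω_c=0, ω_s=1
ω_r = 0 − (27/75)(1−0) = -9/25
ω_r/ω_s = -9/25

-9/25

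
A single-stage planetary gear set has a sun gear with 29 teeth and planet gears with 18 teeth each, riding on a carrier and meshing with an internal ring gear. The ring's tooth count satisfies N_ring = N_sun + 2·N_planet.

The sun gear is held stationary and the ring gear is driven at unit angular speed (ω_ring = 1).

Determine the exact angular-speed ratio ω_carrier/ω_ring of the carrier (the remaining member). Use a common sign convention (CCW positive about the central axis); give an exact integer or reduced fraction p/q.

N_ring = 29 + 2·18 = 65
29(ω_s−ω_c) = −65(ω_r−ω_c),  ω_s=0, ω_r=1
29(0−ω_c) = −65(1−ω_c)  ⇒  94ω_c = 65  ⇒  ω_c = 65/94
ω_c/ω_r = 65/94

65/94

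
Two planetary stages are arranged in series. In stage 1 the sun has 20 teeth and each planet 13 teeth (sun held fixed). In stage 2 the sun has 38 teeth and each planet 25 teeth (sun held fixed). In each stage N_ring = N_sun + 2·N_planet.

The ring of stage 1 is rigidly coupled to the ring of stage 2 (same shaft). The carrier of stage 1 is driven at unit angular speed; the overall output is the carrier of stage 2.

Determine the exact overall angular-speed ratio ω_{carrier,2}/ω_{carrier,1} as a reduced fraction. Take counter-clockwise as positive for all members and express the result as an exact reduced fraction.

484/483

Stage 1: N_ring = 20 + 2·13 = 46
Stage 1: 20(ω_s−ω_c) = −46(ω_r−ω_c),  ω_s=0, ω_c=1
Stage 1: ω_r = 1 − (20/46)(0−1) = 33/23
  ⇒ ω_r¹/ω_c¹ = 33/23
Stage 2: N_ring = 38 + 2·25 = 88
Stage 2: 38(ω_s−ω_c) = −88(ω_r−ω_c),  ω_s=0, ω_r=1
Stage 2: 38(0−ω_c) = −88(1−ω_c)  ⇒  126ω_c = 88  ⇒  ω_c = 44/63
  ⇒ ω_c²/ω_r² = 44/63
Coupling ω_r² = ω_r¹ ⇒ overall = 33/23 × 44/63 = 484/483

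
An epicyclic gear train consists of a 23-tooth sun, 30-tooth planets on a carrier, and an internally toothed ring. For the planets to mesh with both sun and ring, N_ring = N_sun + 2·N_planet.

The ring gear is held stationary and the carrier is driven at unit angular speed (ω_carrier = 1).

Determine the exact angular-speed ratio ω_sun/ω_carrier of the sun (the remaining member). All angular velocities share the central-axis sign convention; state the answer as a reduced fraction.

106/23

N_ring = 23 + 2·30 = 83
23(ω_s−ω_c) = −83(ω_r−ω_c),  ω_r=0, ω_c=1
ω_s = 1 − (83/23)(0−1) = 106/23
ω_s/ω_c = 106/23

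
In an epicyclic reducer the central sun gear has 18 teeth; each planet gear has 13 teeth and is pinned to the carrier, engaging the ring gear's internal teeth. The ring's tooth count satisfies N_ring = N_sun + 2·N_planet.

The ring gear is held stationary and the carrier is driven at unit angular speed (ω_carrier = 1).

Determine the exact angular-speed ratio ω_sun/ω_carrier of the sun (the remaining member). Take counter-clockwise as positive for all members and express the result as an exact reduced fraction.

N_ring = 18 + 2·13 = 44
18(ω_s−ω_c) = −44(ω_r−ω_c),  ω_r=0, ω_c=1
ω_s = 1 − (44/18)(0−1) = 31/9
ω_s/ω_c = 31/9

31/9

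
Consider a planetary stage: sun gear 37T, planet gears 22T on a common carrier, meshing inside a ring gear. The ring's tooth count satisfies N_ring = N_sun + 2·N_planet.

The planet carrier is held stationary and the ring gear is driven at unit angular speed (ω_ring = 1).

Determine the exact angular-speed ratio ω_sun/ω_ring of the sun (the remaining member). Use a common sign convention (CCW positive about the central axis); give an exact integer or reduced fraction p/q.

N_ring = 37 + 2·22 = 81
37(ω_s−ω_c) = −81(ω_r−ω_c),  ω_c=0, ω_r=1
ω_s = 0 − (81/37)(1−0) = -81/37
ω_s/ω_r = -81/37

-81/37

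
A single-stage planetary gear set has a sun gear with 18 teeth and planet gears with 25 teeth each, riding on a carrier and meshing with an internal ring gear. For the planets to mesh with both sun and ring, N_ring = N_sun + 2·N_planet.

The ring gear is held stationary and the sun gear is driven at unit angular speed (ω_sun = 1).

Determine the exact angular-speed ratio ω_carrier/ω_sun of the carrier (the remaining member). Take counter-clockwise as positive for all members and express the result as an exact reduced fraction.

9/43

N_ring = 18 + 2·25 = 68
18(ω_s−ω_c) = −68(ω_r−ω_c),  ω_r=0, ω_s=1
18(1−ω_c) = −68(0−ω_c)  ⇒  86ω_c = 18  ⇒  ω_c = 9/43
ω_c/ω_s = 9/43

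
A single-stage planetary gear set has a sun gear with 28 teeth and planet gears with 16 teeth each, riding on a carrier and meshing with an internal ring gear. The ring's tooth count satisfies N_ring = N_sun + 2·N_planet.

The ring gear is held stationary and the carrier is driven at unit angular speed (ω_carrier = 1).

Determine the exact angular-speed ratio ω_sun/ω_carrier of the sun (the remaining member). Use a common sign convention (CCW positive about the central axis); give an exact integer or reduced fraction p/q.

N_ring = 28 + 2·16 = 60
28(ω_s−ω_c) = −60(ω_r−ω_c),  ω_r=0, ω_c=1
ω_s = 1 − (60/28)(0−1) = 22/7
ω_s/ω_c = 22/7

22/7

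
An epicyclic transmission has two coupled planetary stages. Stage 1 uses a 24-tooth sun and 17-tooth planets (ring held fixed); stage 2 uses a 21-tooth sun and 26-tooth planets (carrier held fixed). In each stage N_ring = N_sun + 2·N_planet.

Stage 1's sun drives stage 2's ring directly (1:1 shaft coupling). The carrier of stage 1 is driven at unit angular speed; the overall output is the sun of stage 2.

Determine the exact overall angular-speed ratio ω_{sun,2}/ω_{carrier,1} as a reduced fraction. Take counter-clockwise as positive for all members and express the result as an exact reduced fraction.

Stage 1: N_ring = 24 + 2·17 = 58
Stage 1: 24(ω_s−ω_c) = −58(ω_r−ω_c),  ω_r=0, ω_c=1
Stage 1: ω_s = 1 − (58/24)(0−1) = 41/12
  ⇒ ω_s¹/ω_c¹ = 41/12
Stage 2: N_ring = 21 + 2·26 = 73
Stage 2: 21(ω_s−ω_c) = −73(ω_r−ω_c),  ω_c=0, ω_r=1
Stage 2: ω_s = 0 − (73/21)(1−0) = -73/21
  ⇒ ω_s²/ω_r² = -73/21
Coupling ω_r² = ω_s¹ ⇒ overall = 41/12 × -73/21 = -2993/252

-2993/252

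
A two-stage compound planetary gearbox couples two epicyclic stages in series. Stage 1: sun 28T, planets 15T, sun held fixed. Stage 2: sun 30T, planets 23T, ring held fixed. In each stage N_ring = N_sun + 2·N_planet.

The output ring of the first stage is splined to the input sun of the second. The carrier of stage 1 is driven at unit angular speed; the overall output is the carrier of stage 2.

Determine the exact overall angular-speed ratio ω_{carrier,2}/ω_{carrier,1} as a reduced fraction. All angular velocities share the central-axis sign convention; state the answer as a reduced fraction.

645/1537

Stage 1: N_ring = 28 + 2·15 = 58
Stage 1: 28(ω_s−ω_c) = −58(ω_r−ω_c),  ω_s=0, ω_c=1
Stage 1: ω_r = 1 − (28/58)(0−1) = 43/29
  ⇒ ω_r¹/ω_c¹ = 43/29
Stage 2: N_ring = 30 + 2·23 = 76
Stage 2: 30(ω_s−ω_c) = −76(ω_r−ω_c),  ω_r=0, ω_s=1
Stage 2: 30(1−ω_c) = −76(0−ω_c)  ⇒  106ω_c = 30  ⇒  ω_c = 15/53
  ⇒ ω_c²/ω_s² = 15/53
Coupling ω_s² = ω_r¹ ⇒ overall = 43/29 × 15/53 = 645/1537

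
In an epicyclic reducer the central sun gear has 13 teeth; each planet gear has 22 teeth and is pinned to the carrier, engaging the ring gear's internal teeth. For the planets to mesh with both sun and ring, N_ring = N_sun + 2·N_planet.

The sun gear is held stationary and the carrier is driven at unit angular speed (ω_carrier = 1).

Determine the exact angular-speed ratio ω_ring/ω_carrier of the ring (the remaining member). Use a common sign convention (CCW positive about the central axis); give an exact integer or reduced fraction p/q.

70/57

N_ring = 13 + 2·22 = 57
13(ω_s−ω_c) = −57(ω_r−ω_c),  ω_s=0, ω_c=1
ω_r = 1 − (13/57)(0−1) = 70/57
ω_r/ω_c = 70/57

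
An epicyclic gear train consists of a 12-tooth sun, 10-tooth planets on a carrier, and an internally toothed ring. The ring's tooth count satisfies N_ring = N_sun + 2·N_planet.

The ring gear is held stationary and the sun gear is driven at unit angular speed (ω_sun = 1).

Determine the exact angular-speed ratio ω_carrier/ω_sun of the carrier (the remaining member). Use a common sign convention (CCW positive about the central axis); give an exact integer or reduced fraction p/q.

3/11

N_ring = 12 + 2·10 = 32
12(ω_s−ω_c) = −32(ω_r−ω_c),  ω_r=0, ω_s=1
12(1−ω_c) = −32(0−ω_c)  ⇒  44ω_c = 12  ⇒  ω_c = 3/11
ω_c/ω_s = 3/11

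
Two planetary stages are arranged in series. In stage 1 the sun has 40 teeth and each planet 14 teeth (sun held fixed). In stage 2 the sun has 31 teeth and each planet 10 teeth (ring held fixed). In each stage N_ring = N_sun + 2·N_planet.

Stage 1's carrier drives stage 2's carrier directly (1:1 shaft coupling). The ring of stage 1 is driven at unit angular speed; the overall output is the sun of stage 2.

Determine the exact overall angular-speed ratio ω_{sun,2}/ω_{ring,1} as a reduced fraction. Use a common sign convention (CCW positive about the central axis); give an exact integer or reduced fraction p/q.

1394/837

Stage 1: N_ring = 40 + 2·14 = 68
Stage 1: 40(ω_s−ω_c) = −68(ω_r−ω_c),  ω_s=0, ω_r=1
Stage 1: 40(0−ω_c) = −68(1−ω_c)  ⇒  108ω_c = 68  ⇒  ω_c = 17/27
  ⇒ ω_c¹/ω_r¹ = 17/27
Stage 2: N_ring = 31 + 2·10 = 51
Stage 2: 31(ω_s−ω_c) = −51(ω_r−ω_c),  ω_r=0, ω_c=1
Stage 2: ω_s = 1 − (51/31)(0−1) = 82/31
  ⇒ ω_s²/ω_c² = 82/31
Coupling ω_c² = ω_c¹ ⇒ overall = 17/27 × 82/31 = 1394/837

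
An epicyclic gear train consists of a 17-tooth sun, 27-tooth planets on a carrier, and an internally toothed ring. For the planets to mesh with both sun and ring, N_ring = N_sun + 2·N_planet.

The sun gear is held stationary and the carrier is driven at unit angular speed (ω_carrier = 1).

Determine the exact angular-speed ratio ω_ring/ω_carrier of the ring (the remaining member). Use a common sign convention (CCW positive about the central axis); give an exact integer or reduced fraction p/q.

88/71

N_ring = 17 + 2·27 = 71
17(ω_s−ω_c) = −71(ω_r−ω_c),  ω_s=0, ω_c=1
ω_r = 1 − (17/71)(0−1) = 88/71
ω_r/ω_c = 88/71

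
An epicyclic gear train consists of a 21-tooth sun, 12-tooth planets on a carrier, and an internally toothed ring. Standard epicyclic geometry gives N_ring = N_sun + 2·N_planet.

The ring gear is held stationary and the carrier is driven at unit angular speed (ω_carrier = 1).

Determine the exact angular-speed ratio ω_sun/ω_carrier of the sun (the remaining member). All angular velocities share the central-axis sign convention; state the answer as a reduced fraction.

22/7

N_ring = 21 + 2·12 = 45
21(ω_s−ω_c) = −45(ω_r−ω_c),  ω_r=0, ω_c=1
ω_s = 1 − (45/21)(0−1) = 22/7
ω_s/ω_c = 22/7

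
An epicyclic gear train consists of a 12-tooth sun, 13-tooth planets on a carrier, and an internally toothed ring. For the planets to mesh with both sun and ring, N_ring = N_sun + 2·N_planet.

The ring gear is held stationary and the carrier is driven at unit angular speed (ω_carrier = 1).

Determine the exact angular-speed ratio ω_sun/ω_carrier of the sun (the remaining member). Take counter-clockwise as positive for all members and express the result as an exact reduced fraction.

25/6

N_ring = 12 + 2·13 = 38
12(ω_s−ω_c) = −38(ω_r−ω_c),  ω_r=0, ω_c=1
ω_s = 1 − (38/12)(0−1) = 25/6
ω_s/ω_c = 25/6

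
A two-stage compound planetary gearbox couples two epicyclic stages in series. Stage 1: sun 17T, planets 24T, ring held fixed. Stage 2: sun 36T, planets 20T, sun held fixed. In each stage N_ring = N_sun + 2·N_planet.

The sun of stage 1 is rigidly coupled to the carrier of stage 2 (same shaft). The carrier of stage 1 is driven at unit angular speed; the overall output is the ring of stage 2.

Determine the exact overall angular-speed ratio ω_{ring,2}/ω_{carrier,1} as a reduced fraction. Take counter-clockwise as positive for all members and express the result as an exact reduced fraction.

Stage 1: N_ring = 17 + 2·24 = 65
Stage 1: 17(ω_s−ω_c) = −65(ω_r−ω_c),  ω_r=0, ω_c=1
Stage 1: ω_s = 1 − (65/17)(0−1) = 82/17
  ⇒ ω_s¹/ω_c¹ = 82/17
Stage 2: N_ring = 36 + 2·20 = 76
Stage 2: 36(ω_s−ω_c) = −76(ω_r−ω_c),  ω_s=0, ω_c=1
Stage 2: ω_r = 1 − (36/76)(0−1) = 28/19
  ⇒ ω_r²/ω_c² = 28/19
Coupling ω_c² = ω_s¹ ⇒ overall = 82/17 × 28/19 = 2296/323

2296/323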